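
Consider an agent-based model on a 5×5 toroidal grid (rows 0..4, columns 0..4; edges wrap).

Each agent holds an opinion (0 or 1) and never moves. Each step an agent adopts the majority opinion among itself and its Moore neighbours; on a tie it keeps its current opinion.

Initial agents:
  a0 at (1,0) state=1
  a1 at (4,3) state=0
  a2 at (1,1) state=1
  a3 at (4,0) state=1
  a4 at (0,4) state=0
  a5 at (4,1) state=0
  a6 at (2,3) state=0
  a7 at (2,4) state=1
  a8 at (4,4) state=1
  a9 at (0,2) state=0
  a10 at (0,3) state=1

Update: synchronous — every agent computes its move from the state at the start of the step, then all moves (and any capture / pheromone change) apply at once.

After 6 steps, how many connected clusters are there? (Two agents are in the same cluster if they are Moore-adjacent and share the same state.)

3

t=1: a0@(1,0):1 a1@(4,3):0 a2@(1,1):1 a3@(4,0):1 a4@(0,4):1 a5@(4,1):0 a6@(2,3):0 a7@(2,4):1 a8@(4,4):1 a9@(0,2):0 a10@(0,3):0
t=2: (unchanged — steady state)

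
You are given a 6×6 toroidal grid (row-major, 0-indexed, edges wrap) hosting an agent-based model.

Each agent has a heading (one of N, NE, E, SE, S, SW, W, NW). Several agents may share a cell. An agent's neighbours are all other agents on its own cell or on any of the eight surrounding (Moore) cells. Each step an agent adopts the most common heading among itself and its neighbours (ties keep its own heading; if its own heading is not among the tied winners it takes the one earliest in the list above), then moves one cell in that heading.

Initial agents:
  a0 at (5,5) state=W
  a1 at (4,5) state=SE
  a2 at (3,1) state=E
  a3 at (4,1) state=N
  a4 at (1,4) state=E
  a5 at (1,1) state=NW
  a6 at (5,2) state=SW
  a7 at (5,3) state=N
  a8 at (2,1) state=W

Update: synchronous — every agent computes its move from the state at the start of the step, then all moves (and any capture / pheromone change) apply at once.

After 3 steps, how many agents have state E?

1

t=1: a0@(5,4):W a1@(5,0):SE a2@(3,2):E a3@(3,1):N a4@(1,5):E a5@(0,0):NW a6@(4,2):N a7@(4,3):N a8@(2,0):W
t=2: a0@(5,3):W a1@(0,1):SE a2@(2,2):N a3@(2,1):N a4@(1,0):E a5@(5,5):NW a6@(3,2):N a7@(3,3):N a8@(2,5):W
t=3: a0@(5,2):W a1@(1,2):SE a2@(1,2):N a3@(1,1):N a4@(1,1):E a5@(4,4):NW a6@(2,2):N a7@(2,3):N a8@(2,4):W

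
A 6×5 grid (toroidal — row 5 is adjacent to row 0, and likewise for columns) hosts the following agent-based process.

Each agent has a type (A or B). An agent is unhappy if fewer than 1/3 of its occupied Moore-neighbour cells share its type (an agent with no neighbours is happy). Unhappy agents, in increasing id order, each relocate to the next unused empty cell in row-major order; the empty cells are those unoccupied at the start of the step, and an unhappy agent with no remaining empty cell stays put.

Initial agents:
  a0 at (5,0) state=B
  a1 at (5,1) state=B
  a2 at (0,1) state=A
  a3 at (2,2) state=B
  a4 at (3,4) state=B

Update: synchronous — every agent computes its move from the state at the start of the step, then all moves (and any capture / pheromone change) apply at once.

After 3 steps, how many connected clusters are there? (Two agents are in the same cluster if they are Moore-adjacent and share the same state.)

4

t=1: a0@(5,0):B a1@(5,1):B a2@(0,0):A a3@(2,2):B a4@(3,4):B
t=2: a0@(5,0):B a1@(5,1):B a2@(0,1):A a3@(2,2):B a4@(3,4):B
t=3: a0@(5,0):B a1@(5,1):B a2@(0,0):A a3@(2,2):B a4@(3,4):B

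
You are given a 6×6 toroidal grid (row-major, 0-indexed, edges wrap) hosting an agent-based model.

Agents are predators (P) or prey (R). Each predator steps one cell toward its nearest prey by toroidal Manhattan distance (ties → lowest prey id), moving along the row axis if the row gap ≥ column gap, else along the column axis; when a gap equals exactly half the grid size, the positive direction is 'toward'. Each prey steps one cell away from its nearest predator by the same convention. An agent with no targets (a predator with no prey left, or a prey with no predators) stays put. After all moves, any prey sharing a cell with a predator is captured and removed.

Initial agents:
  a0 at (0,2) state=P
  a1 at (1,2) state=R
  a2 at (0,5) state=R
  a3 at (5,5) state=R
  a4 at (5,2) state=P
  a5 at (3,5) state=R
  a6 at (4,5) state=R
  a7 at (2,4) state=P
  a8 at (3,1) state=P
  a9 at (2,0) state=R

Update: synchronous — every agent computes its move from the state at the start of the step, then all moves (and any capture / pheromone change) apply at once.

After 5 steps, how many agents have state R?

6

t=1: a0@(1,2):P a1@(2,2):R a2@(0,4):R a3@(5,4):R a4@(0,2):P a5@(4,5):R a6@(5,5):R a7@(3,4):P a8@(3,0):P a9@(2,1):R
t=2: a0@(2,2):P a1@(3,2):R a2@(0,5):R a3@(0,4):R a4@(1,2):P a5@(5,5):R a6@(0,5):R a7@(4,4):P a8@(4,0):P a9@(3,1):R
t=3: a0@(3,2):P a1@(4,2):R a2@(1,5):R a3@(1,4):R a4@(2,2):P a5@(0,5):R a6@(1,5):R a7@(5,4):P a8@(5,0):P a9@(4,1):R
t=4: a0@(4,2):P a1@(5,2):R a2@(2,5):R a3@(2,4):R a4@(3,2):P a5@(1,5):R a6@(2,5):R a7@(0,4):P a8@(0,0):P a9@(5,1):R
t=5: a0@(5,2):P a1@(0,2):R a2@(3,5):R a3@(3,4):R a4@(4,2):P a5@(2,5):R a6@(3,5):R a7@(1,4):P a8@(1,0):P a9@(0,1):R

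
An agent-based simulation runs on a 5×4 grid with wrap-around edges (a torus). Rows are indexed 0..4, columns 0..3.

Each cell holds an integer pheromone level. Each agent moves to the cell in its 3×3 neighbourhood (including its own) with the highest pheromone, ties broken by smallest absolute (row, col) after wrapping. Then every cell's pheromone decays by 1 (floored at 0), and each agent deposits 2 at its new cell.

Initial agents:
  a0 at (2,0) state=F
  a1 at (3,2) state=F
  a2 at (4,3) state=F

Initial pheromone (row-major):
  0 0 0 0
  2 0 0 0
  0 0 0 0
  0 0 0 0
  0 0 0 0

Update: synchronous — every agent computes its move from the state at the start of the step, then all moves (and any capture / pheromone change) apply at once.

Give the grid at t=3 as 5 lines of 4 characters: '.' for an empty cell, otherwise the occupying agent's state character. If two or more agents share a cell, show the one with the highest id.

....
F...
....
....
....

t=1: a0@(1,0) a1@(2,1) a2@(0,0) | pheromone: 2 0 0 0 / 3 0 0 0 / 0 2 0 0 / 0 0 0 0 / 0 0 0 0
t=2: a0@(1,0) a1@(1,0) a2@(1,0) | pheromone: 1 0 0 0 / 8 0 0 0 / 0 1 0 0 / 0 0 0 0 / 0 0 0 0
t=3: a0@(1,0) a1@(1,0) a2@(1,0) | pheromone: 0 0 0 0 / 13 0 0 0 / 0 0 0 0 / 0 0 0 0 / 0 0 0 0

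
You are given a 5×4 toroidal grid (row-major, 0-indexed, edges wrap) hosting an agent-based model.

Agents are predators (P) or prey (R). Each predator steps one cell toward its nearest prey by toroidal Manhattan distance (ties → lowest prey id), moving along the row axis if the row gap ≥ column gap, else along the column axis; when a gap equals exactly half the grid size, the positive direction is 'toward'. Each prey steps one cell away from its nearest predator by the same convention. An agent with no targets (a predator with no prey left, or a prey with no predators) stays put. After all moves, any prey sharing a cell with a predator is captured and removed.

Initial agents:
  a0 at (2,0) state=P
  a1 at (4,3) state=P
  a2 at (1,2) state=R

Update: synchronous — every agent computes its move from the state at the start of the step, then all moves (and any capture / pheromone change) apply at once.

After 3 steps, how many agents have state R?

t=1: a0@(2,1):P a1@(0,3):P a2@(1,1):R
t=2: a0@(1,1):P a1@(0,0):P a2@(0,1):R
t=3: a0@(0,1):P a1@(0,1):P a2@(4,1):R

1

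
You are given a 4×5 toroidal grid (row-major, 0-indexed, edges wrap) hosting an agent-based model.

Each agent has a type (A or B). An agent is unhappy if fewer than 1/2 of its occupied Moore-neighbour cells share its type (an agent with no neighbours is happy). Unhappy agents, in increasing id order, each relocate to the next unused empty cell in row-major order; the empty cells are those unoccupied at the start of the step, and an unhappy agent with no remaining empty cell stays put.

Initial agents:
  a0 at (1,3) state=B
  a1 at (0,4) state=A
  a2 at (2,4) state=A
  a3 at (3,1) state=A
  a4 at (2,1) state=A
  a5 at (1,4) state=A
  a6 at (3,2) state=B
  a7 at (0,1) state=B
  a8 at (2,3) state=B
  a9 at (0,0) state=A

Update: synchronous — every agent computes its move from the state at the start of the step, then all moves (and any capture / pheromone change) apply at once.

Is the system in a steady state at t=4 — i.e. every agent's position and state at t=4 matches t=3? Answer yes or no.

no

t=1: a0@(0,2):B a1@(0,4):A a2@(0,3):A a3@(3,1):A a4@(2,1):A a5@(1,4):A a6@(3,2):B a7@(1,0):B a8@(2,3):B a9@(0,0):A
t=2: a0@(0,1):B a1@(0,4):A a2@(0,3):A a3@(3,1):A a4@(1,1):A a5@(1,4):A a6@(1,2):B a7@(1,3):B a8@(2,3):B a9@(0,0):A
t=3: a0@(0,2):B a1@(0,4):A a2@(0,3):A a3@(3,1):A a4@(1,0):A a5@(1,4):A a6@(1,2):B a7@(2,0):B a8@(2,3):B a9@(0,0):A
t=4: a0@(0,1):B a1@(0,4):A a2@(0,3):A a3@(1,1):A a4@(1,0):A a5@(1,4):A a6@(1,2):B a7@(1,3):B a8@(2,3):B a9@(0,0):A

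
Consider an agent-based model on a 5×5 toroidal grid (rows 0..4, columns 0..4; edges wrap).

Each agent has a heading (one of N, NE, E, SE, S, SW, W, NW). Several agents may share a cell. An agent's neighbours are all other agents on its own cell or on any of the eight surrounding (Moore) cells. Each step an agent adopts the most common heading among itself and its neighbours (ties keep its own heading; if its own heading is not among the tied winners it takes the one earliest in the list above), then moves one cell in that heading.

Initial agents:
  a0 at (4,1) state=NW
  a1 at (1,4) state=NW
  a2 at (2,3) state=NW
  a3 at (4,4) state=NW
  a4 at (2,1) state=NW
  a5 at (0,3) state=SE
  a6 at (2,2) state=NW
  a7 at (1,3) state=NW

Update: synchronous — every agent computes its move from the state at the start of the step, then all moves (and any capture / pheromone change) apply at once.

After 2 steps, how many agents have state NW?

t=1: a0@(3,0):NW a1@(0,3):NW a2@(1,2):NW a3@(3,3):NW a4@(1,0):NW a5@(4,2):NW a6@(1,1):NW a7@(0,2):NW
t=2: a0@(2,4):NW a1@(4,2):NW a2@(0,1):NW a3@(2,2):NW a4@(0,4):NW a5@(3,1):NW a6@(0,0):NW a7@(4,1):NW

8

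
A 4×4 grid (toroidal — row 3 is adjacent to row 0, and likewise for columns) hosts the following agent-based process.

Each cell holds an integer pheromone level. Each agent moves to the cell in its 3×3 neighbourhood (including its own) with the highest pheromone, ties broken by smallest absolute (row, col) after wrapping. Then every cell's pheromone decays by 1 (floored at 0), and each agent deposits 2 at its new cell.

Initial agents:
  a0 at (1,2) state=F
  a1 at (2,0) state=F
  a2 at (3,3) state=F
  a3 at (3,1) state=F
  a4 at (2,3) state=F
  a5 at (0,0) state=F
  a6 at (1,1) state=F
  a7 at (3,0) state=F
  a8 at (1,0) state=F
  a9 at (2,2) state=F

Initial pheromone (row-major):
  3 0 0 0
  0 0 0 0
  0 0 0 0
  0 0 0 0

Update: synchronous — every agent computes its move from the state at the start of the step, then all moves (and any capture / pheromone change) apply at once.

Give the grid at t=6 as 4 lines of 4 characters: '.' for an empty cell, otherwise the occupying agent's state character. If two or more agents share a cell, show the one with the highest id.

t=1: a0@(0,1) a1@(1,0) a2@(0,0) a3@(0,0) a4@(1,0) a5@(0,0) a6@(0,0) a7@(0,0) a8@(0,0) a9@(1,1) | pheromone: 14 2 0 0 / 4 2 0 0 / 0 0 0 0 / 0 0 0 0
t=2: a0@(0,0) a1@(0,0) a2@(0,0) a3@(0,0) a4@(0,0) a5@(0,0) a6@(0,0) a7@(0,0) a8@(0,0) a9@(0,0) | pheromone: 33 1 0 0 / 3 1 0 0 / 0 0 0 0 / 0 0 0 0
t=3: a0@(0,0) a1@(0,0) a2@(0,0) a3@(0,0) a4@(0,0) a5@(0,0) a6@(0,0) a7@(0,0) a8@(0,0) a9@(0,0) | pheromone: 52 0 0 0 / 2 0 0 0 / 0 0 0 0 / 0 0 0 0
t=4: a0@(0,0) a1@(0,0) a2@(0,0) a3@(0,0) a4@(0,0) a5@(0,0) a6@(0,0) a7@(0,0) a8@(0,0) a9@(0,0) | pheromone: 71 0 0 0 / 1 0 0 0 / 0 0 0 0 / 0 0 0 0
t=5: a0@(0,0) a1@(0,0) a2@(0,0) a3@(0,0) a4@(0,0) a5@(0,0) a6@(0,0) a7@(0,0) a8@(0,0) a9@(0,0) | pheromone: 90 0 0 0 / 0 0 0 0 / 0 0 0 0 / 0 0 0 0
t=6: a0@(0,0) a1@(0,0) a2@(0,0) a3@(0,0) a4@(0,0) a5@(0,0) a6@(0,0) a7@(0,0) a8@(0,0) a9@(0,0) | pheromone: 109 0 0 0 / 0 0 0 0 / 0 0 0 0 / 0 0 0 0

F...
....
....
....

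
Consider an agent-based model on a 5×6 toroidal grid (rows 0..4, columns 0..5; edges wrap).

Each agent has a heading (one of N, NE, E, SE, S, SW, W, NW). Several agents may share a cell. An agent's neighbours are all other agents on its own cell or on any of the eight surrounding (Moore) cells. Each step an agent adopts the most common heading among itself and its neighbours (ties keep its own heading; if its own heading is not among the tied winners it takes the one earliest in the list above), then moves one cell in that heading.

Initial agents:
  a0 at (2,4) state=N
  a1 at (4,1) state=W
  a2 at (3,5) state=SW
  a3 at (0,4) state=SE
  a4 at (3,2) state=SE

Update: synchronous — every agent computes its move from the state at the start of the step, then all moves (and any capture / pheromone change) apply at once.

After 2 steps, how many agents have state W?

t=1: a0@(1,4):N a1@(4,0):W a2@(4,4):SW a3@(1,5):SE a4@(4,3):SE
t=2: a0@(0,4):N a1@(4,5):W a2@(0,3):SW a3@(2,0):SE a4@(0,4):SE

1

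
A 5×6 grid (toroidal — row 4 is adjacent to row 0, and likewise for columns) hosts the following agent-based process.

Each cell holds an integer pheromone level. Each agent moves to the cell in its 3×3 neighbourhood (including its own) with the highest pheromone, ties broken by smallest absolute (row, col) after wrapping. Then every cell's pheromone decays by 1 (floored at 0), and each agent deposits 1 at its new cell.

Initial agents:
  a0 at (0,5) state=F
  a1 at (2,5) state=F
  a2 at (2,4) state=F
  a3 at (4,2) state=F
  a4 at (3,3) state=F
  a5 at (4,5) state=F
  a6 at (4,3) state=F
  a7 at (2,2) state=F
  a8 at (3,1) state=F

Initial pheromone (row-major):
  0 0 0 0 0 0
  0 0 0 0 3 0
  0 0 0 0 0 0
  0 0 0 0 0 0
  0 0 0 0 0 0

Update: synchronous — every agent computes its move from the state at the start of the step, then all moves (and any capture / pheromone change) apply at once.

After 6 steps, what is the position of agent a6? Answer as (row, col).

t=1: a0@(1,4) a1@(1,4) a2@(1,4) a3@(0,1) a4@(2,2) a5@(0,0) a6@(0,2) a7@(1,1) a8@(2,0) | pheromone: 1 1 1 0 0 0 / 0 1 0 0 5 0 / 1 0 1 0 0 0 / 0 0 0 0 0 0 / 0 0 0 0 0 0
t=2: a0@(1,4) a1@(1,4) a2@(1,4) a3@(0,0) a4@(1,1) a5@(0,0) a6@(0,1) a7@(0,0) a8@(1,1) | pheromone: 3 1 0 0 0 0 / 0 2 0 0 7 0 / 0 0 0 0 0 0 / 0 0 0 0 0 0 / 0 0 0 0 0 0
t=3: a0@(1,4) a1@(1,4) a2@(1,4) a3@(0,0) a4@(0,0) a5@(0,0) a6@(0,0) a7@(0,0) a8@(0,0) | pheromone: 8 0 0 0 0 0 / 0 1 0 0 9 0 / 0 0 0 0 0 0 / 0 0 0 0 0 0 / 0 0 0 0 0 0
t=4: a0@(1,4) a1@(1,4) a2@(1,4) a3@(0,0) a4@(0,0) a5@(0,0) a6@(0,0) a7@(0,0) a8@(0,0) | pheromone: 13 0 0 0 0 0 / 0 0 0 0 11 0 / 0 0 0 0 0 0 / 0 0 0 0 0 0 / 0 0 0 0 0 0
t=5: a0@(1,4) a1@(1,4) a2@(1,4) a3@(0,0) a4@(0,0) a5@(0,0) a6@(0,0) a7@(0,0) a8@(0,0) | pheromone: 18 0 0 0 0 0 / 0 0 0 0 13 0 / 0 0 0 0 0 0 / 0 0 0 0 0 0 / 0 0 0 0 0 0
t=6: a0@(1,4) a1@(1,4) a2@(1,4) a3@(0,0) a4@(0,0) a5@(0,0) a6@(0,0) a7@(0,0) a8@(0,0) | pheromone: 23 0 0 0 0 0 / 0 0 0 0 15 0 / 0 0 0 0 0 0 / 0 0 0 0 0 0 / 0 0 0 0 0 0

(0, 0)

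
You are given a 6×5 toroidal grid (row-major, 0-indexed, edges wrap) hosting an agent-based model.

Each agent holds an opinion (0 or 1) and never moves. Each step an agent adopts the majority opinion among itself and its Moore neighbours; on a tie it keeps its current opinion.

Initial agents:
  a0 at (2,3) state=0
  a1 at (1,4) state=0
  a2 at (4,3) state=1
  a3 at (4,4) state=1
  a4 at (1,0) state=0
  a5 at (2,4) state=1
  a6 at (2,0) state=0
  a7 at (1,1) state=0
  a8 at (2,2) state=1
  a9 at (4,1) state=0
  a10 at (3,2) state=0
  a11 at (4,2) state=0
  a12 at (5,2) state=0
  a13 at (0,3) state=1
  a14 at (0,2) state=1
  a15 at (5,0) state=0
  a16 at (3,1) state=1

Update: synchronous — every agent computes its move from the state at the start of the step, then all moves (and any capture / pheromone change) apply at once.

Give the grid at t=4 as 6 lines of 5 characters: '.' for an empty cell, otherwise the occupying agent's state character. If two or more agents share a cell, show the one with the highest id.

t=1: a0@(2,3):0 a1@(1,4):0 a2@(4,3):0 a3@(4,4):1 a4@(1,0):0 a5@(2,4):0 a6@(2,0):0 a7@(1,1):0 a8@(2,2):0 a9@(4,1):0 a10@(3,2):0 a11@(4,2):0 a12@(5,2):0 a13@(0,3):1 a14@(0,2):1 a15@(5,0):0 a16@(3,1):0
t=2: a0@(2,3):0 a1@(1,4):0 a2@(4,3):0 a3@(4,4):0 a4@(1,0):0 a5@(2,4):0 a6@(2,0):0 a7@(1,1):0 a8@(2,2):0 a9@(4,1):0 a10@(3,2):0 a11@(4,2):0 a12@(5,2):0 a13@(0,3):1 a14@(0,2):1 a15@(5,0):0 a16@(3,1):0
t=3: (unchanged — steady state)

..11.
00..0
0.000
.00..
.0000
0.0..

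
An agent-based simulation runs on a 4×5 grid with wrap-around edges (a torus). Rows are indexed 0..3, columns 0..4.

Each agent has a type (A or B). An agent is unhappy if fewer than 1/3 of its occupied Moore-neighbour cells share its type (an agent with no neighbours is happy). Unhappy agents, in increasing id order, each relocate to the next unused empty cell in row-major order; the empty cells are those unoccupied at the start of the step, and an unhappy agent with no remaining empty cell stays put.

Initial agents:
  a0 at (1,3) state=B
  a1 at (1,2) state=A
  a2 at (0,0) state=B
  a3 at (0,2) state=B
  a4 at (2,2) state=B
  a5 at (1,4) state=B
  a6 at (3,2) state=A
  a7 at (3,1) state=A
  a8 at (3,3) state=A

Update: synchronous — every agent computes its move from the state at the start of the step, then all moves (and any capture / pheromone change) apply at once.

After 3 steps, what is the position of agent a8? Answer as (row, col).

(3, 3)

t=1: a0@(1,3):B a1@(0,1):A a2@(0,0):B a3@(0,3):B a4@(0,4):B a5@(1,4):B a6@(3,2):A a7@(1,0):A a8@(3,3):A
t=2: a0@(1,3):B a1@(0,1):A a2@(0,0):B a3@(0,3):B a4@(0,4):B a5@(1,4):B a6@(3,2):A a7@(0,2):A a8@(3,3):A
t=3: (unchanged — steady state)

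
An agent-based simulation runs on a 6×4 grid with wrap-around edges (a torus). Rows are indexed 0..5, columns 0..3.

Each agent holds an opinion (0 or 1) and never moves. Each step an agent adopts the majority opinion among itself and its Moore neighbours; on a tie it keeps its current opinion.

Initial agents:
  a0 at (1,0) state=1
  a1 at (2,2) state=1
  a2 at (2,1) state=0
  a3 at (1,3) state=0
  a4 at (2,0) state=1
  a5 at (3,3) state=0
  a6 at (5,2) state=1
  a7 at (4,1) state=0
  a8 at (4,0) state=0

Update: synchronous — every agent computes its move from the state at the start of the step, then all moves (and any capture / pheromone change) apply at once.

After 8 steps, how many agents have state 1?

5

t=1: a0@(1,0):1 a1@(2,2):0 a2@(2,1):1 a3@(1,3):1 a4@(2,0):0 a5@(3,3):0 a6@(5,2):1 a7@(4,1):0 a8@(4,0):0
t=2: a0@(1,0):1 a1@(2,2):0 a2@(2,1):1 a3@(1,3):1 a4@(2,0):1 a5@(3,3):0 a6@(5,2):1 a7@(4,1):0 a8@(4,0):0
t=3: (unchanged — steady state)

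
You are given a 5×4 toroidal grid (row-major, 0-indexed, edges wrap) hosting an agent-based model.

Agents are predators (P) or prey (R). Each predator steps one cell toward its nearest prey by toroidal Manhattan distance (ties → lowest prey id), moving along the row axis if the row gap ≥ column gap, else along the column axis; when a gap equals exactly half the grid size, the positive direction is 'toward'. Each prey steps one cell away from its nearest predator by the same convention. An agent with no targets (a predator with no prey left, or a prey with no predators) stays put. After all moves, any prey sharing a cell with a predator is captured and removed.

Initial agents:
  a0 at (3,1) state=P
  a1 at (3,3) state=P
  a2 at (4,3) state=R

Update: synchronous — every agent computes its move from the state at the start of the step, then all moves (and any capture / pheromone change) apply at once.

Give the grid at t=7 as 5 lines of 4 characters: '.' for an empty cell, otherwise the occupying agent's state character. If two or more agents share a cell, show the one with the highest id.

t=1: a0@(3,2):P a1@(4,3):P a2@(0,3):R
t=2: a0@(4,2):P a1@(0,3):P a2@(1,3):R
t=3: a0@(0,2):P a1@(1,3):P a2@(2,3):R
t=4: a0@(1,2):P a1@(2,3):P a2@(3,3):R
t=5: a0@(2,2):P a1@(3,3):P a2@(4,3):R
t=6: a0@(3,2):P a1@(4,3):P a2@(0,3):R
t=7: a0@(4,2):P a1@(0,3):P a2@(1,3):R

...P
...R
....
....
..P.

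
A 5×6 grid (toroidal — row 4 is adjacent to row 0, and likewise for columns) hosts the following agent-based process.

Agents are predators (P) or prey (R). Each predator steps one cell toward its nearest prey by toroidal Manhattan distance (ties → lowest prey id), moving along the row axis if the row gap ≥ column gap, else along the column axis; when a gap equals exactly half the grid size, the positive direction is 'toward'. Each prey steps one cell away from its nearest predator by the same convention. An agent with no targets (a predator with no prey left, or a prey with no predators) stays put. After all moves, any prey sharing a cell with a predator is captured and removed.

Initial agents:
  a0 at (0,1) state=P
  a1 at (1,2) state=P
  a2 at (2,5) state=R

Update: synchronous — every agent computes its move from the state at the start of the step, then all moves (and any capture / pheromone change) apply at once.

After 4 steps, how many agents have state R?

t=1: a0@(1,1):P a1@(1,3):P a2@(3,5):R
t=2: a0@(2,1):P a1@(2,3):P a2@(4,5):R
t=3: a0@(3,1):P a1@(3,3):P a2@(0,5):R
t=4: a0@(4,1):P a1@(4,3):P a2@(1,5):R

1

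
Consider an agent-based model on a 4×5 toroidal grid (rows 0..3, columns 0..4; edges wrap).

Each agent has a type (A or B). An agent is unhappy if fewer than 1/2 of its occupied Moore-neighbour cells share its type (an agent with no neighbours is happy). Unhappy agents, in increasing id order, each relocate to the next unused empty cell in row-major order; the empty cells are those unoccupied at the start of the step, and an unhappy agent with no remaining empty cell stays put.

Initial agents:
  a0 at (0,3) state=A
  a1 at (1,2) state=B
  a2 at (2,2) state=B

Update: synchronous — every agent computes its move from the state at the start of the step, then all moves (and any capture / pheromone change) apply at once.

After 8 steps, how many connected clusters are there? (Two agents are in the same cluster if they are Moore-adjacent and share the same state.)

2

t=1: a0@(0,0):A a1@(1,2):B a2@(2,2):B
t=2: (unchanged — steady state)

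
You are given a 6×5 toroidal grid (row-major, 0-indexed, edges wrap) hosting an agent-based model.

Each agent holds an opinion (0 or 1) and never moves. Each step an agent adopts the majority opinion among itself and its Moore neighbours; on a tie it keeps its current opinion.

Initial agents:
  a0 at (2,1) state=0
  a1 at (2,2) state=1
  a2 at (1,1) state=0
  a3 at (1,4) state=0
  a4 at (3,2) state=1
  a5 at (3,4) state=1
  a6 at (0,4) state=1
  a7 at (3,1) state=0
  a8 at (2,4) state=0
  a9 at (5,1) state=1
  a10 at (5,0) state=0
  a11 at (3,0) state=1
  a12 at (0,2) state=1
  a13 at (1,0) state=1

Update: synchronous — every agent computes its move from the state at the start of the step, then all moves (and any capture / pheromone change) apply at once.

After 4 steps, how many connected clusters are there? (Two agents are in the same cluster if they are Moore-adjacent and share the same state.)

1

t=1: a0@(2,1):1 a1@(2,2):0 a2@(1,1):1 a3@(1,4):0 a4@(3,2):1 a5@(3,4):1 a6@(0,4):1 a7@(3,1):1 a8@(2,4):1 a9@(5,1):1 a10@(5,0):1 a11@(3,0):0 a12@(0,2):1 a13@(1,0):0
t=2: a0@(2,1):1 a1@(2,2):1 a2@(1,1):1 a3@(1,4):0 a4@(3,2):1 a5@(3,4):1 a6@(0,4):1 a7@(3,1):1 a8@(2,4):0 a9@(5,1):1 a10@(5,0):1 a11@(3,0):1 a12@(0,2):1 a13@(1,0):1
t=3: a0@(2,1):1 a1@(2,2):1 a2@(1,1):1 a3@(1,4):0 a4@(3,2):1 a5@(3,4):1 a6@(0,4):1 a7@(3,1):1 a8@(2,4):1 a9@(5,1):1 a10@(5,0):1 a11@(3,0):1 a12@(0,2):1 a13@(1,0):1
t=4: a0@(2,1):1 a1@(2,2):1 a2@(1,1):1 a3@(1,4):1 a4@(3,2):1 a5@(3,4):1 a6@(0,4):1 a7@(3,1):1 a8@(2,4):1 a9@(5,1):1 a10@(5,0):1 a11@(3,0):1 a12@(0,2):1 a13@(1,0):1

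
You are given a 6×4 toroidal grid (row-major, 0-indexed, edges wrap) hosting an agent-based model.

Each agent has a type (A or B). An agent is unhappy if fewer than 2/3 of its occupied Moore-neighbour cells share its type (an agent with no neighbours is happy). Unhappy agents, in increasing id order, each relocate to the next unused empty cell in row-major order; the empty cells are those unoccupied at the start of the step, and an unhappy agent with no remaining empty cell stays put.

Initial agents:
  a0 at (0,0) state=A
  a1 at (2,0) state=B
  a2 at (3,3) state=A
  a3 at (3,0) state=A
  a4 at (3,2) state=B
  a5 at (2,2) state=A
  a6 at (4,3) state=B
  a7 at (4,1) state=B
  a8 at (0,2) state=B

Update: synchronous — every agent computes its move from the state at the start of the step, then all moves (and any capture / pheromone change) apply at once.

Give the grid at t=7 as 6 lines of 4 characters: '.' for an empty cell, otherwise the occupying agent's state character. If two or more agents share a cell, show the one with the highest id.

ABAA
BABB
....
....
B...
....

t=1: a0@(0,0):A a1@(0,1):B a2@(0,3):A a3@(1,0):A a4@(1,1):B a5@(1,2):A a6@(1,3):B a7@(2,1):B a8@(0,2):B
t=2: a0@(2,0):A a1@(2,2):B a2@(2,3):A a3@(3,0):A a4@(3,1):B a5@(3,2):A a6@(3,3):B a7@(4,0):B a8@(4,1):B
t=3: a0@(0,0):A a1@(0,1):B a2@(0,2):A a3@(0,3):A a4@(1,0):B a5@(1,1):A a6@(1,2):B a7@(4,0):B a8@(1,3):B
t=4: a0@(2,0):A a1@(2,1):B a2@(2,2):A a3@(2,3):A a4@(3,0):B a5@(3,1):A a6@(3,2):B a7@(4,0):B a8@(3,3):B
t=5: a0@(0,0):A a1@(0,1):B a2@(0,2):A a3@(0,3):A a4@(1,0):B a5@(1,1):A a6@(1,2):B a7@(4,0):B a8@(1,3):B
t=6: a0@(2,0):A a1@(2,1):B a2@(2,2):A a3@(2,3):A a4@(3,0):B a5@(3,1):A a6@(3,2):B a7@(4,0):B a8@(3,3):B
t=7: a0@(0,0):A a1@(0,1):B a2@(0,2):A a3@(0,3):A a4@(1,0):B a5@(1,1):A a6@(1,2):B a7@(4,0):B a8@(1,3):B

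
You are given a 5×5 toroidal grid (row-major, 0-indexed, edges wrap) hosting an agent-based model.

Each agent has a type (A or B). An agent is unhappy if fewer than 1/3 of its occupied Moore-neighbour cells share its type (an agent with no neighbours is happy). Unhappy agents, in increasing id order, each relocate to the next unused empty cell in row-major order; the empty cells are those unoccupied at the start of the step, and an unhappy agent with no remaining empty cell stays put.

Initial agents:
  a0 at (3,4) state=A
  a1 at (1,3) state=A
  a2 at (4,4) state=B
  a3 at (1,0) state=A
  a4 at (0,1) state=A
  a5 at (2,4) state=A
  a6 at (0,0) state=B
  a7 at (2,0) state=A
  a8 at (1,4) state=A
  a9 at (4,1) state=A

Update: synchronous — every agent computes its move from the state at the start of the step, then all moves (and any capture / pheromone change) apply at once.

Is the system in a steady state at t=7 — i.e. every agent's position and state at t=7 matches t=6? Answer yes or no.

no

t=1: a0@(3,4):A a1@(1,3):A a2@(4,4):B a3@(1,0):A a4@(0,1):A a5@(2,4):A a6@(0,2):B a7@(2,0):A a8@(1,4):A a9@(4,1):A
t=2: a0@(3,4):A a1@(1,3):A a2@(0,0):B a3@(1,0):A a4@(0,1):A a5@(2,4):A a6@(0,3):B a7@(2,0):A a8@(1,4):A a9@(4,1):A
t=3: a0@(3,4):A a1@(1,3):A a2@(0,2):B a3@(1,0):A a4@(0,1):A a5@(2,4):A a6@(0,4):B a7@(2,0):A a8@(1,4):A a9@(4,1):A
t=4: a0@(3,4):A a1@(1,3):A a2@(0,0):B a3@(1,0):A a4@(0,1):A a5@(2,4):A a6@(0,3):B a7@(2,0):A a8@(1,4):A a9@(4,1):A
t=5: a0@(3,4):A a1@(1,3):A a2@(0,2):B a3@(1,0):A a4@(0,1):A a5@(2,4):A a6@(0,4):B a7@(2,0):A a8@(1,4):A a9@(4,1):A
t=6: a0@(3,4):A a1@(1,3):A a2@(0,0):B a3@(1,0):A a4@(0,1):A a5@(2,4):A a6@(0,3):B a7@(2,0):A a8@(1,4):A a9@(4,1):A
t=7: a0@(3,4):A a1@(1,3):A a2@(0,2):B a3@(1,0):A a4@(0,1):A a5@(2,4):A a6@(0,4):B a7@(2,0):A a8@(1,4):A a9@(4,1):A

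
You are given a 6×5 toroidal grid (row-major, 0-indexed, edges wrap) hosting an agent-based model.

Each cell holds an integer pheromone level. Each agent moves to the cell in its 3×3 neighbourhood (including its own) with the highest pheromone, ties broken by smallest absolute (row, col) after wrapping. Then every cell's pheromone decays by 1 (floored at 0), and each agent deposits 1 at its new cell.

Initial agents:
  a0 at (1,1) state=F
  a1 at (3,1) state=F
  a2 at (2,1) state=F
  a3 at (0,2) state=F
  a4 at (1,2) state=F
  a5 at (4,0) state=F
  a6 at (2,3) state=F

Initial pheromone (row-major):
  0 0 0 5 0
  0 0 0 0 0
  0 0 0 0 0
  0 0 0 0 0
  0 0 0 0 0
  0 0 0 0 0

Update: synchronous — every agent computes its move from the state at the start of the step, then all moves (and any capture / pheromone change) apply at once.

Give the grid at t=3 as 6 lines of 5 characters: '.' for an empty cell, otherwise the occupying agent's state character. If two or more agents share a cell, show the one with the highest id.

t=1: a0@(0,0) a1@(2,0) a2@(1,0) a3@(0,3) a4@(0,3) a5@(3,0) a6@(1,2) | pheromone: 1 0 0 6 0 / 1 0 1 0 0 / 1 0 0 0 0 / 1 0 0 0 0 / 0 0 0 0 0 / 0 0 0 0 0
t=2: a0@(0,0) a1@(1,0) a2@(0,0) a3@(0,3) a4@(0,3) a5@(2,0) a6@(0,3) | pheromone: 2 0 0 8 0 / 1 0 0 0 0 / 1 0 0 0 0 / 0 0 0 0 0 / 0 0 0 0 0 / 0 0 0 0 0
t=3: a0@(0,0) a1@(0,0) a2@(0,0) a3@(0,3) a4@(0,3) a5@(1,0) a6@(0,3) | pheromone: 4 0 0 10 0 / 1 0 0 0 0 / 0 0 0 0 0 / 0 0 0 0 0 / 0 0 0 0 0 / 0 0 0 0 0

F..F.
F....
.....
.....
.....
.....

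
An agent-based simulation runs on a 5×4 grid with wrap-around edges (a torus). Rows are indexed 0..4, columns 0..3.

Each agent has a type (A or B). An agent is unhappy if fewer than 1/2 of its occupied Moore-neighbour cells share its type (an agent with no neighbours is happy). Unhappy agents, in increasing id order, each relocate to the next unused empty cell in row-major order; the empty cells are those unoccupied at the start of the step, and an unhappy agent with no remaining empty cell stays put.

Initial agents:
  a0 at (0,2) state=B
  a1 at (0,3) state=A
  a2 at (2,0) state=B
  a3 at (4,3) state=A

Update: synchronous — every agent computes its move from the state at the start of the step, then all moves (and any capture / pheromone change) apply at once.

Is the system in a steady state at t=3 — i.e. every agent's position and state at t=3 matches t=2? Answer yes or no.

yes

t=1: a0@(0,0):B a1@(0,3):A a2@(2,0):B a3@(4,3):A
t=2: a0@(0,1):B a1@(0,3):A a2@(2,0):B a3@(4,3):A
t=3: (unchanged — steady state)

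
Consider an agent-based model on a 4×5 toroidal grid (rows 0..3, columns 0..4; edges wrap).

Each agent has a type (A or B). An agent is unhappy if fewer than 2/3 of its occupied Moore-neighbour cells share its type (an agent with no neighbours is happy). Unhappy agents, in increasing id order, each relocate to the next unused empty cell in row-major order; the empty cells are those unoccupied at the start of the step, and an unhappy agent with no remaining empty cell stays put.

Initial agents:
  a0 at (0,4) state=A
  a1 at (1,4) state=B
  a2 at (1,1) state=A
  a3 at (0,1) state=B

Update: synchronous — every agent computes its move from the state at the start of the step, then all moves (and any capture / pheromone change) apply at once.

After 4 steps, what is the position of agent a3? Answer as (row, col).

(1, 2)

t=1: a0@(0,0):A a1@(0,2):B a2@(0,3):A a3@(1,0):B
t=2: a0@(0,1):A a1@(0,4):B a2@(1,1):A a3@(1,2):B
t=3: a0@(0,0):A a1@(0,4):B a2@(0,2):A a3@(0,3):B
t=4: a0@(0,1):A a1@(1,0):B a2@(1,1):A a3@(1,2):B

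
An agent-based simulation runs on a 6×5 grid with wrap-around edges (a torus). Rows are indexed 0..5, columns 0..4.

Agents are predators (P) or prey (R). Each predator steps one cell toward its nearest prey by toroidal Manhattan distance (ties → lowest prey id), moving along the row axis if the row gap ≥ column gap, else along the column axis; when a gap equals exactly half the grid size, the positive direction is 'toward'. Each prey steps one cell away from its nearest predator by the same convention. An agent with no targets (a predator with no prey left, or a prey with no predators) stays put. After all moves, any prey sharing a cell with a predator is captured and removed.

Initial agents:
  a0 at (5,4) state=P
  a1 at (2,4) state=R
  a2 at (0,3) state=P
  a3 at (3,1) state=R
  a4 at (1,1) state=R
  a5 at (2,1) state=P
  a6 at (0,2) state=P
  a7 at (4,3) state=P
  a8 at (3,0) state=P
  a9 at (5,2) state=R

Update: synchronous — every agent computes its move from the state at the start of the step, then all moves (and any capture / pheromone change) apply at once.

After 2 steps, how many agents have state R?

t=1: a0@(5,3):P a1@(2,3):R a2@(5,3):P a3@(4,1):R a4@(0,1):R a5@(3,1):P a6@(5,2):P a7@(5,3):P a8@(3,1):P a9@(4,2):R
t=2: a0@(4,3):P a1@(1,3):R a2@(4,3):P a3@(5,1):R a4@(1,1):R a5@(4,1):P a6@(4,2):P a7@(4,3):P a8@(4,1):P a9@(3,2):R

4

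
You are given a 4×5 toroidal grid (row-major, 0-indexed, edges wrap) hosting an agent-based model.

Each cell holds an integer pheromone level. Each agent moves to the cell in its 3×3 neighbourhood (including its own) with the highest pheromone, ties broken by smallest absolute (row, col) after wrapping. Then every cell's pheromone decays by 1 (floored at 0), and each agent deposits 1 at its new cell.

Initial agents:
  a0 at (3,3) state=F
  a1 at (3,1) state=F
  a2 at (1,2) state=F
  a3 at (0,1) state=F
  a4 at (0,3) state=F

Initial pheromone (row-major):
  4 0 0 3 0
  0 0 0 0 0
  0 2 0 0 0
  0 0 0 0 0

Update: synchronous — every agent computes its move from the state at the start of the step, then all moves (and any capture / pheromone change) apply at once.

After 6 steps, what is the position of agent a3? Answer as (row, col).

t=1: a0@(0,3) a1@(0,0) a2@(0,3) a3@(0,0) a4@(0,3) | pheromone: 5 0 0 5 0 / 0 0 0 0 0 / 0 1 0 0 0 / 0 0 0 0 0
t=2: a0@(0,3) a1@(0,0) a2@(0,3) a3@(0,0) a4@(0,3) | pheromone: 6 0 0 7 0 / 0 0 0 0 0 / 0 0 0 0 0 / 0 0 0 0 0
t=3: a0@(0,3) a1@(0,0) a2@(0,3) a3@(0,0) a4@(0,3) | pheromone: 7 0 0 9 0 / 0 0 0 0 0 / 0 0 0 0 0 / 0 0 0 0 0
t=4: a0@(0,3) a1@(0,0) a2@(0,3) a3@(0,0) a4@(0,3) | pheromone: 8 0 0 11 0 / 0 0 0 0 0 / 0 0 0 0 0 / 0 0 0 0 0
t=5: a0@(0,3) a1@(0,0) a2@(0,3) a3@(0,0) a4@(0,3) | pheromone: 9 0 0 13 0 / 0 0 0 0 0 / 0 0 0 0 0 / 0 0 0 0 0
t=6: a0@(0,3) a1@(0,0) a2@(0,3) a3@(0,0) a4@(0,3) | pheromone: 10 0 0 15 0 / 0 0 0 0 0 / 0 0 0 0 0 / 0 0 0 0 0

(0, 0)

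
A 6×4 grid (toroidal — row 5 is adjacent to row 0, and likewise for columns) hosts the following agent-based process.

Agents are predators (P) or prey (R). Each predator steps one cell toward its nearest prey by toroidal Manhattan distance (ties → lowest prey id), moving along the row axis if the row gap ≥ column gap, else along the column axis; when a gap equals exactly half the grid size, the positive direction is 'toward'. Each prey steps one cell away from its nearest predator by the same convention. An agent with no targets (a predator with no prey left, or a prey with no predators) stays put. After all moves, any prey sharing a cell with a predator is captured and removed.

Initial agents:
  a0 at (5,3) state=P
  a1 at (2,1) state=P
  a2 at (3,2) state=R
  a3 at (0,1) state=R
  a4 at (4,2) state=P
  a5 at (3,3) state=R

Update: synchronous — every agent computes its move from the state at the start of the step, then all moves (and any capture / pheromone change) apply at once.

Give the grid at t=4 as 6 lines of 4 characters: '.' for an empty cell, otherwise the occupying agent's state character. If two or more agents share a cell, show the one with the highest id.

t=1: a0@(4,3):P a1@(3,1):P a2@(2,2):R a3@(5,1):R a4@(3,2):P a5@(2,3):R
t=2: a0@(3,3):P a1@(2,1):P a2@(1,2):R a3@(0,1):R a4@(2,2):P a5@(1,3):R
t=3: a0@(2,3):P a1@(1,1):P a2@(0,2):R a3@(5,1):R a4@(1,2):P a5@(0,3):R
t=4: a0@(1,3):P a1@(0,1):P a2@(5,2):R a3@(4,1):R a4@(0,2):P a5@(5,3):R

.PP.
...P
....
....
.R..
..RR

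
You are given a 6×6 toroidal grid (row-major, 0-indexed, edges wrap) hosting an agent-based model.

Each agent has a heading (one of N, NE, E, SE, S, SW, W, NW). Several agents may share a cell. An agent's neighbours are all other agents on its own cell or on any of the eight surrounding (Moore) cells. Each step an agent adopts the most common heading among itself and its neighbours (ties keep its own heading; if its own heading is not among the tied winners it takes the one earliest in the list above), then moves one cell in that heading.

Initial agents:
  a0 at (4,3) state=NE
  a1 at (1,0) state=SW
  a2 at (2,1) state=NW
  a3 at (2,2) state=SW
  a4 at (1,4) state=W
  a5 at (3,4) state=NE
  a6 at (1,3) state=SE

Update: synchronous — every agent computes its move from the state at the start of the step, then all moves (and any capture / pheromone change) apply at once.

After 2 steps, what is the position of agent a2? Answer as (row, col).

(4, 5)

t=1: a0@(3,4):NE a1@(2,5):SW a2@(3,0):SW a3@(3,1):SW a4@(1,3):W a5@(2,5):NE a6@(2,4):SE
t=2: a0@(2,5):NE a1@(3,4):SW a2@(4,5):SW a3@(4,0):SW a4@(1,2):W a5@(1,0):NE a6@(1,5):NE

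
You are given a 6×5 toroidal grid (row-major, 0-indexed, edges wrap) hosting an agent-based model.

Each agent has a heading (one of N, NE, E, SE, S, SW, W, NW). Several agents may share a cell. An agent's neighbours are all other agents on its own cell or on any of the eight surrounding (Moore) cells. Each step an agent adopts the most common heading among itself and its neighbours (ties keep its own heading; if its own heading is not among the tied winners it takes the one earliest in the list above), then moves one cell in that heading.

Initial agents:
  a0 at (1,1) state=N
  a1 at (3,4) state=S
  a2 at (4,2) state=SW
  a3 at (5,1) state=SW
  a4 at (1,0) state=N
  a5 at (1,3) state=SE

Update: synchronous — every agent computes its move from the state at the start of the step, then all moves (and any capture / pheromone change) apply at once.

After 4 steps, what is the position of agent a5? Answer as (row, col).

t=1: a0@(0,1):N a1@(4,4):S a2@(5,1):SW a3@(0,0):SW a4@(0,0):N a5@(2,4):SE
t=2: a0@(5,1):N a1@(5,4):S a2@(0,0):SW a3@(1,4):SW a4@(5,0):N a5@(3,0):SE
t=3: a0@(4,1):N a1@(0,4):S a2@(1,4):SW a3@(2,3):SW a4@(4,0):N a5@(4,1):SE
t=4: a0@(3,1):N a1@(1,4):S a2@(2,3):SW a3@(3,2):SW a4@(3,0):N a5@(3,1):N

(3, 1)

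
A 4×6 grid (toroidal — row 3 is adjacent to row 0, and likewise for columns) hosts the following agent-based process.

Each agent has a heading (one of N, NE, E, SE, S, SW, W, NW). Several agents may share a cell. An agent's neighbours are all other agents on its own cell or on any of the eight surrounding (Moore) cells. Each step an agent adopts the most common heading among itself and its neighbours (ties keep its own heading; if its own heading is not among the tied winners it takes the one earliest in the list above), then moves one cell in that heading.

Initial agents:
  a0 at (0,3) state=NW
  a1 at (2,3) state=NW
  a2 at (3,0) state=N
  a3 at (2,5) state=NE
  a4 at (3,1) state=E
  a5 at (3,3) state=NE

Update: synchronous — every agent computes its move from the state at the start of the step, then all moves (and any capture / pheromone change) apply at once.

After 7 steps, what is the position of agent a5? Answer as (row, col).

t=1: a0@(3,2):NW a1@(1,2):NW a2@(2,0):N a3@(1,0):NE a4@(3,2):E a5@(2,2):NW
t=2: a0@(2,1):NW a1@(0,1):NW a2@(1,0):N a3@(0,1):NE a4@(2,1):NW a5@(1,1):NW
t=3: a0@(1,0):NW a1@(3,0):NW a2@(0,5):NW a3@(3,0):NW a4@(1,0):NW a5@(0,0):NW
t=4: a0@(0,5):NW a1@(2,5):NW a2@(3,4):NW a3@(2,5):NW a4@(0,5):NW a5@(3,5):NW
t=5: a0@(3,4):NW a1@(1,4):NW a2@(2,3):NW a3@(1,4):NW a4@(3,4):NW a5@(2,4):NW
t=6: a0@(2,3):NW a1@(0,3):NW a2@(1,2):NW a3@(0,3):NW a4@(2,3):NW a5@(1,3):NW
t=7: a0@(1,2):NW a1@(3,2):NW a2@(0,1):NW a3@(3,2):NW a4@(1,2):NW a5@(0,2):NW

(0, 2)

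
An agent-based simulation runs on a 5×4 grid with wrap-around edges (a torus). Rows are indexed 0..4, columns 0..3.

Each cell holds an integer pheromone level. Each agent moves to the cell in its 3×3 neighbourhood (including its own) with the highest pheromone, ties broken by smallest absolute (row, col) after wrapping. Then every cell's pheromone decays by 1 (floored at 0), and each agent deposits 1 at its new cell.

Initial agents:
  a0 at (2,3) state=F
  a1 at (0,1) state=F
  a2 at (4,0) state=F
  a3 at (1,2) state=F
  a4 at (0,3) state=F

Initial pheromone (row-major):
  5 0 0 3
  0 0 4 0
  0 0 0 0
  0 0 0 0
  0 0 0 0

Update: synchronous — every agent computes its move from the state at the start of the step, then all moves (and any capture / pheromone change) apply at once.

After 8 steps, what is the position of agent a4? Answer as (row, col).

t=1: a0@(1,2) a1@(0,0) a2@(0,0) a3@(1,2) a4@(0,0) | pheromone: 7 0 0 2 / 0 0 5 0 / 0 0 0 0 / 0 0 0 0 / 0 0 0 0
t=2: a0@(1,2) a1@(0,0) a2@(0,0) a3@(1,2) a4@(0,0) | pheromone: 9 0 0 1 / 0 0 6 0 / 0 0 0 0 / 0 0 0 0 / 0 0 0 0
t=3: a0@(1,2) a1@(0,0) a2@(0,0) a3@(1,2) a4@(0,0) | pheromone: 11 0 0 0 / 0 0 7 0 / 0 0 0 0 / 0 0 0 0 / 0 0 0 0
t=4: a0@(1,2) a1@(0,0) a2@(0,0) a3@(1,2) a4@(0,0) | pheromone: 13 0 0 0 / 0 0 8 0 / 0 0 0 0 / 0 0 0 0 / 0 0 0 0
t=5: a0@(1,2) a1@(0,0) a2@(0,0) a3@(1,2) a4@(0,0) | pheromone: 15 0 0 0 / 0 0 9 0 / 0 0 0 0 / 0 0 0 0 / 0 0 0 0
t=6: a0@(1,2) a1@(0,0) a2@(0,0) a3@(1,2) a4@(0,0) | pheromone: 17 0 0 0 / 0 0 10 0 / 0 0 0 0 / 0 0 0 0 / 0 0 0 0
t=7: a0@(1,2) a1@(0,0) a2@(0,0) a3@(1,2) a4@(0,0) | pheromone: 19 0 0 0 / 0 0 11 0 / 0 0 0 0 / 0 0 0 0 / 0 0 0 0
t=8: a0@(1,2) a1@(0,0) a2@(0,0) a3@(1,2) a4@(0,0) | pheromone: 21 0 0 0 / 0 0 12 0 / 0 0 0 0 / 0 0 0 0 / 0 0 0 0

(0, 0)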